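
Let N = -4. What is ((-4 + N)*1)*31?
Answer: -248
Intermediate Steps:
((-4 + N)*1)*31 = ((-4 - 4)*1)*31 = -8*1*31 = -8*31 = -248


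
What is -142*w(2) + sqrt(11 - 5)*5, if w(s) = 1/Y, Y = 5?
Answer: -142/5 + 5*sqrt(6) ≈ -16.153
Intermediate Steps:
w(s) = 1/5
-142*w(2) + sqrt(11 - 5)*5 = -142*1/5 + sqrt(11 - 5)*5 = -142/5 + sqrt(6)*5 = -142/5 + 5*sqrt(6)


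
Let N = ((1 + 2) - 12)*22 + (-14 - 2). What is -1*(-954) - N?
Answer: 1168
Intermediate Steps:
N = -214 (N = (3 - 12)*22 - 16 = -9*22 - 16 = -198 - 16 = -214)
-1*(-954) - N = -1*(-954) - 1*(-214) = 954 + 214 = 1168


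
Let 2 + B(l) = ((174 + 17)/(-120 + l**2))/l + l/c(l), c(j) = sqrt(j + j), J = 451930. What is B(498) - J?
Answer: -55789302520033/123446232 + sqrt(249) ≈ -4.5192e+5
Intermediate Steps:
c(j) = sqrt(2)*sqrt(j) (c(j) = sqrt(2*j) = sqrt(2)*sqrt(j))
B(l) = -2 + sqrt(2)*sqrt(l)/2 + 191/(l*(-120 + l**2)) (B(l) = -2 + (((174 + 17)/(-120 + l**2))/l + l/((sqrt(2)*sqrt(l)))) = -2 + ((191/(-120 + l**2))/l + l*(sqrt(2)/(2*sqrt(l)))) = -2 + (191/(l*(-120 + l**2)) + sqrt(2)*sqrt(l)/2) = -2 + (sqrt(2)*sqrt(l)/2 + 191/(l*(-120 + l**2))) = -2 + sqrt(2)*sqrt(l)/2 + 191/(l*(-120 + l**2)))
B(498) - J = (1/2)*(382 - 4*498**3 + 480*498 + sqrt(2)*498**(7/2) - 120*sqrt(2)*498**(3/2))/(498*(-120 + 498**2)) - 1*451930 = (1/2)*(1/498)*(382 - 4*123505992 + 239040 + sqrt(2)*(123505992*sqrt(498)) - 120*sqrt(2)*498*sqrt(498))/(-120 + 248004) - 451930 = (1/2)*(1/498)*(382 - 494023968 + 239040 + 247011984*sqrt(249) - 119520*sqrt(249))/247884 - 451930 = (1/2)*(1/498)*(1/247884)*(-493784546 + 246892464*sqrt(249)) - 451930 = (-246892273/123446232 + sqrt(249)) - 451930 = -55789302520033/123446232 + sqrt(249)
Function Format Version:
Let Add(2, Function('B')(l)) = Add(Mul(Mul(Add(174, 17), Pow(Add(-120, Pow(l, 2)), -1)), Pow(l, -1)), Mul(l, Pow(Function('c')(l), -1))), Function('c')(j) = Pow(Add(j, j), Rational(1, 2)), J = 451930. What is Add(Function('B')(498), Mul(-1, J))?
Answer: Add(Rational(-55789302520033, 123446232), Pow(249, Rational(1, 2))) ≈ -4.5192e+5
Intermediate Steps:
Function('c')(j) = Mul(Pow(2, Rational(1, 2)), Pow(j, Rational(1, 2))) (Function('c')(j) = Pow(Mul(2, j), Rational(1, 2)) = Mul(Pow(2, Rational(1, 2)), Pow(j, Rational(1, 2))))
Function('B')(l) = Add(-2, Mul(Rational(1, 2), Pow(2, Rational(1, 2)), Pow(l, Rational(1, 2))), Mul(191, Pow(l, -1), Pow(Add(-120, Pow(l, 2)), -1))) (Function('B')(l) = Add(-2, Add(Mul(Mul(Add(174, 17), Pow(Add(-120, Pow(l, 2)), -1)), Pow(l, -1)), Mul(l, Pow(Mul(Pow(2, Rational(1, 2)), Pow(l, Rational(1, 2))), -1)))) = Add(-2, Add(Mul(Mul(191, Pow(Add(-120, Pow(l, 2)), -1)), Pow(l, -1)), Mul(l, Mul(Rational(1, 2), Pow(2, Rational(1, 2)), Pow(l, Rational(-1, 2)))))) = Add(-2, Add(Mul(191, Pow(l, -1), Pow(Add(-120, Pow(l, 2)), -1)), Mul(Rational(1, 2), Pow(2, Rational(1, 2)), Pow(l, Rational(1, 2))))) = Add(-2, Add(Mul(Rational(1, 2), Pow(2, Rational(1, 2)), Pow(l, Rational(1, 2))), Mul(191, Pow(l, -1), Pow(Add(-120, Pow(l, 2)), -1)))) = Add(-2, Mul(Rational(1, 2), Pow(2, Rational(1, 2)), Pow(l, Rational(1, 2))), Mul(191, Pow(l, -1), Pow(Add(-120, Pow(l, 2)), -1))))
Add(Function('B')(498), Mul(-1, J)) = Add(Mul(Rational(1, 2), Pow(498, -1), Pow(Add(-120, Pow(498, 2)), -1), Add(382, Mul(-4, Pow(498, 3)), Mul(480, 498), Mul(Pow(2, Rational(1, 2)), Pow(498, Rational(7, 2))), Mul(-120, Pow(2, Rational(1, 2)), Pow(498, Rational(3, 2))))), Mul(-1, 451930)) = Add(Mul(Rational(1, 2), Rational(1, 498), Pow(Add(-120, 248004), -1), Add(382, Mul(-4, 123505992), 239040, Mul(Pow(2, Rational(1, 2)), Mul(123505992, Pow(498, Rational(1, 2)))), Mul(-120, Pow(2, Rational(1, 2)), Mul(498, Pow(498, Rational(1, 2)))))), -451930) = Add(Mul(Rational(1, 2), Rational(1, 498), Pow(247884, -1), Add(382, -494023968, 239040, Mul(247011984, Pow(249, Rational(1, 2))), Mul(-119520, Pow(249, Rational(1, 2))))), -451930) = Add(Mul(Rational(1, 2), Rational(1, 498), Rational(1, 247884), Add(-493784546, Mul(246892464, Pow(249, Rational(1, 2))))), -451930) = Add(Add(Rational(-246892273, 123446232), Pow(249, Rational(1, 2))), -451930) = Add(Rational(-55789302520033, 123446232), Pow(249, Rational(1, 2)))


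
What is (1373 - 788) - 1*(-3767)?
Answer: 4352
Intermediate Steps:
(1373 - 788) - 1*(-3767) = 585 + 3767 = 4352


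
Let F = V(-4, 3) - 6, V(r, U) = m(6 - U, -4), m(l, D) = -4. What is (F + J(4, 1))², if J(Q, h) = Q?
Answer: 36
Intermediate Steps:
V(r, U) = -4
F = -10 (F = -4 - 6 = -10)
(F + J(4, 1))² = (-10 + 4)² = (-6)² = 36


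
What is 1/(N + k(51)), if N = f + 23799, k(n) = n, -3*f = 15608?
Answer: 3/55942 ≈ 5.3627e-5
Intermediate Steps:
f = -15608/3 (f = -⅓*15608 = -15608/3 ≈ -5202.7)
N = 55789/3 (N = -15608/3 + 23799 = 55789/3 ≈ 18596.)
1/(N + k(51)) = 1/(55789/3 + 51) = 1/(55942/3) = 3/55942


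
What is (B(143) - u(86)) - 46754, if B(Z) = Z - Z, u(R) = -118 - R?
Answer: -46550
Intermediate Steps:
B(Z) = 0
(B(143) - u(86)) - 46754 = (0 - (-118 - 1*86)) - 46754 = (0 - (-118 - 86)) - 46754 = (0 - 1*(-204)) - 46754 = (0 + 204) - 46754 = 204 - 46754 = -46550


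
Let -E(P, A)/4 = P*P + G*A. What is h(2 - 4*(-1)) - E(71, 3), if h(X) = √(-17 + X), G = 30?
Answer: 20524 + I*√11 ≈ 20524.0 + 3.3166*I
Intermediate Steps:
E(P, A) = -120*A - 4*P² (E(P, A) = -4*(P*P + 30*A) = -4*(P² + 30*A) = -120*A - 4*P²)
h(2 - 4*(-1)) - E(71, 3) = √(-17 + (2 - 4*(-1))) - (-120*3 - 4*71²) = √(-17 + (2 + 4)) - (-360 - 4*5041) = √(-17 + 6) - (-360 - 20164) = √(-11) - 1*(-20524) = I*√11 + 20524 = 20524 + I*√11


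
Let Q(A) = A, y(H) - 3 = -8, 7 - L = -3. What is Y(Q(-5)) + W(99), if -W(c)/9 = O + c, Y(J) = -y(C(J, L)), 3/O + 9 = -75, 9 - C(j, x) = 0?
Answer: -24799/28 ≈ -885.68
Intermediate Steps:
L = 10 (L = 7 - 1*(-3) = 7 + 3 = 10)
C(j, x) = 9 (C(j, x) = 9 - 1*0 = 9 + 0 = 9)
y(H) = -5 (y(H) = 3 - 8 = -5)
O = -1/28 (O = 3/(-9 - 75) = 3/(-84) = 3*(-1/84) = -1/28 ≈ -0.035714)
Y(J) = 5 (Y(J) = -1*(-5) = 5)
W(c) = 9/28 - 9*c (W(c) = -9*(-1/28 + c) = 9/28 - 9*c)
Y(Q(-5)) + W(99) = 5 + (9/28 - 9*99) = 5 + (9/28 - 891) = 5 - 24939/28 = -24799/28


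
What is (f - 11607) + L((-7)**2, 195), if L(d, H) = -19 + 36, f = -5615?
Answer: -17205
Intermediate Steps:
L(d, H) = 17
(f - 11607) + L((-7)**2, 195) = (-5615 - 11607) + 17 = -17222 + 17 = -17205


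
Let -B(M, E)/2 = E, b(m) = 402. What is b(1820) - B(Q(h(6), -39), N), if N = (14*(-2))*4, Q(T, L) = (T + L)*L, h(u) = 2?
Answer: 178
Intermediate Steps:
Q(T, L) = L*(L + T) (Q(T, L) = (L + T)*L = L*(L + T))
N = -112 (N = -28*4 = -112)
B(M, E) = -2*E
b(1820) - B(Q(h(6), -39), N) = 402 - (-2)*(-112) = 402 - 1*224 = 402 - 224 = 178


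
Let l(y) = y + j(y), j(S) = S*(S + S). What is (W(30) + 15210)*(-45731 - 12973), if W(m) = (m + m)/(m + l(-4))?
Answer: -25895508480/29 ≈ -8.9295e+8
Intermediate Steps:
j(S) = 2*S² (j(S) = S*(2*S) = 2*S²)
l(y) = y + 2*y²
W(m) = 2*m/(28 + m) (W(m) = (m + m)/(m - 4*(1 + 2*(-4))) = (2*m)/(m - 4*(1 - 8)) = (2*m)/(m - 4*(-7)) = (2*m)/(m + 28) = (2*m)/(28 + m) = 2*m/(28 + m))
(W(30) + 15210)*(-45731 - 12973) = (2*30/(28 + 30) + 15210)*(-45731 - 12973) = (2*30/58 + 15210)*(-58704) = (2*30*(1/58) + 15210)*(-58704) = (30/29 + 15210)*(-58704) = (441120/29)*(-58704) = -25895508480/29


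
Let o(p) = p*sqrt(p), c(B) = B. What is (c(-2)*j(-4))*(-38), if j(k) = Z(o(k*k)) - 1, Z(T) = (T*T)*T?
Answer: 19922868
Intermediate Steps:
o(p) = p**(3/2)
Z(T) = T**3 (Z(T) = T**2*T = T**3)
j(k) = -1 + (k**2)**(9/2) (j(k) = ((k*k)**(3/2))**3 - 1 = ((k**2)**(3/2))**3 - 1 = (k**2)**(9/2) - 1 = -1 + (k**2)**(9/2))
(c(-2)*j(-4))*(-38) = -2*(-1 + ((-4)**2)**(9/2))*(-38) = -2*(-1 + 16**(9/2))*(-38) = -2*(-1 + 262144)*(-38) = -2*262143*(-38) = -524286*(-38) = 19922868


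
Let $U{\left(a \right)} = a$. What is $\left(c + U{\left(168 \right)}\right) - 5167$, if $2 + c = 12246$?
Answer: $7245$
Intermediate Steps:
$c = 12244$ ($c = -2 + 12246 = 12244$)
$\left(c + U{\left(168 \right)}\right) - 5167 = \left(12244 + 168\right) - 5167 = 12412 - 5167 = 7245$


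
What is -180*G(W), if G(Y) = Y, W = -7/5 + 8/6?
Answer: 12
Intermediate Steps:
W = -1/15 (W = -7*⅕ + 8*(⅙) = -7/5 + 4/3 = -1/15 ≈ -0.066667)
-180*G(W) = -180*(-1/15) = 12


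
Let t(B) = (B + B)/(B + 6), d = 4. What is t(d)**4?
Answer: 256/625 ≈ 0.40960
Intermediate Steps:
t(B) = 2*B/(6 + B) (t(B) = (2*B)/(6 + B) = 2*B/(6 + B))
t(d)**4 = (2*4/(6 + 4))**4 = (2*4/10)**4 = (2*4*(1/10))**4 = (4/5)**4 = 256/625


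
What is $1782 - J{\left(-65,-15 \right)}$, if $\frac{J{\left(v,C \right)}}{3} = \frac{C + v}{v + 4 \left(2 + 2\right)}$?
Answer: $\frac{87078}{49} \approx 1777.1$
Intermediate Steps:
$J{\left(v,C \right)} = \frac{3 \left(C + v\right)}{16 + v}$ ($J{\left(v,C \right)} = 3 \frac{C + v}{v + 4 \left(2 + 2\right)} = 3 \frac{C + v}{v + 4 \cdot 4} = 3 \frac{C + v}{v + 16} = 3 \frac{C + v}{16 + v} = \frac{3 \left(C + v\right)}{16 + v}$)
$1782 - J{\left(-65,-15 \right)} = 1782 - \frac{3 \left(-15 - 65\right)}{16 - 65} = 1782 - 3 \frac{1}{-49} \left(-80\right) = 1782 - 3 \left(- \frac{1}{49}\right) \left(-80\right) = 1782 - \frac{240}{49} = \frac{87078}{49}$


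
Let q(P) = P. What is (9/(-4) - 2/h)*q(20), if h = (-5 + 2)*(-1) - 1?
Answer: -65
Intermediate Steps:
h = 2 (h = -3*(-1) - 1 = 3 - 1 = 2)
(9/(-4) - 2/h)*q(20) = (9/(-4) - 2/2)*20 = (9*(-1/4) - 2*1/2)*20 = (-9/4 - 1)*20 = -13/4*20 = -65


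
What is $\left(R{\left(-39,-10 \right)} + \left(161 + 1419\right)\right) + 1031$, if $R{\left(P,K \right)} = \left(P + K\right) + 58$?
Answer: $2620$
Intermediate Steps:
$R{\left(P,K \right)} = 58 + K + P$ ($R{\left(P,K \right)} = \left(K + P\right) + 58 = 58 + K + P$)
$\left(R{\left(-39,-10 \right)} + \left(161 + 1419\right)\right) + 1031 = \left(\left(58 - 10 - 39\right) + \left(161 + 1419\right)\right) + 1031 = \left(9 + 1580\right) + 1031 = 1589 + 1031 = 2620$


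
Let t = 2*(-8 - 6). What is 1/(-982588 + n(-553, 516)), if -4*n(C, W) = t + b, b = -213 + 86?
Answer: -4/3930197 ≈ -1.0178e-6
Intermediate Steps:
b = -127
t = -28 (t = 2*(-14) = -28)
n(C, W) = 155/4 (n(C, W) = -(-28 - 127)/4 = -¼*(-155) = 155/4)
1/(-982588 + n(-553, 516)) = 1/(-982588 + 155/4) = 1/(-3930197/4) = -4/3930197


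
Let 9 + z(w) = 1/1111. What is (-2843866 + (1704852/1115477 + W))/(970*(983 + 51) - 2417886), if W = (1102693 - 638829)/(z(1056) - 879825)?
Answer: 67410347147123252913/33538618984694490931 ≈ 2.0099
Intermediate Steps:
z(w) = -9998/1111 (z(w) = -9 + 1/1111 = -9998/1111)
W = -515352904/977495573 (W = (1102693 - 638829)/(-9998/1111 - 879825) = 463864/(-977495573/1111) = 463864*(-1111/977495573) = -515352904/977495573 ≈ -0.52722)
(-2843866 + (1704852/1115477 + W))/(970*(983 + 51) - 2417886) = (-2843866 + (1704852/1115477 - 515352904/977495573))/(970*(983 + 51) - 2417886) = (-2843866 + (1704852*(1/1115477) - 515352904/977495573))/(970*1034 - 2417886) = (-2843866 + (74124/48499 - 515352904/977495573))/(1002980 - 2417886) = (-2843866 + 47461781361956/47407557794927)/(-1414906) = -134820694294246505826/47407557794927*(-1/1414906) = 67410347147123252913/33538618984694490931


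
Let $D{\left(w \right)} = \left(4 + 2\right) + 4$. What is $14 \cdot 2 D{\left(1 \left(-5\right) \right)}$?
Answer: $280$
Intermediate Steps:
$D{\left(w \right)} = 10$ ($D{\left(w \right)} = 6 + 4 = 10$)
$14 \cdot 2 D{\left(1 \left(-5\right) \right)} = 14 \cdot 2 \cdot 10 = 28 \cdot 10 = 280$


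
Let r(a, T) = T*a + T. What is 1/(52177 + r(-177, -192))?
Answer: 1/85969 ≈ 1.1632e-5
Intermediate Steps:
r(a, T) = T + T*a
1/(52177 + r(-177, -192)) = 1/(52177 - 192*(1 - 177)) = 1/(52177 - 192*(-176)) = 1/(52177 + 33792) = 1/85969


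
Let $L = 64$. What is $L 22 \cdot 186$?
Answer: $261888$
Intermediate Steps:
$L 22 \cdot 186 = 64 \cdot 22 \cdot 186 = 1408 \cdot 186 = 261888$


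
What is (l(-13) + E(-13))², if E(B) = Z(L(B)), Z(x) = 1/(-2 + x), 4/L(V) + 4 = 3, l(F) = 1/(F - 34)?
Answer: 2809/79524 ≈ 0.035323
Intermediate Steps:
l(F) = 1/(-34 + F)
L(V) = -4 (L(V) = 4/(-4 + 3) = 4/(-1) = 4*(-1) = -4)
E(B) = -⅙ (E(B) = 1/(-2 - 4) = 1/(-6) = -⅙)
(l(-13) + E(-13))² = (1/(-34 - 13) - ⅙)² = (1/(-47) - ⅙)² = (-1/47 - ⅙)² = (-53/282)² = 2809/79524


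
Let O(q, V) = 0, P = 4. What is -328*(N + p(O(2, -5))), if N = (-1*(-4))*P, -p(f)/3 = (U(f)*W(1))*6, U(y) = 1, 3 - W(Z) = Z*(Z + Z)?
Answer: 656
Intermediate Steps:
W(Z) = 3 - 2*Z**2 (W(Z) = 3 - Z*(Z + Z) = 3 - Z*2*Z = 3 - 2*Z**2)
p(f) = -18 (p(f) = -3*1*(3 - 2*1**2)*6 = -3*1*(3 - 2*1)*6 = -3*1*(3 - 2)*6 = -3*1*1*6 = -3*6 = -18)
N = 16 (N = -1*(-4)*4 = 4*4 = 16)
-328*(N + p(O(2, -5))) = -328*(16 - 18) = -328*(-2) = 656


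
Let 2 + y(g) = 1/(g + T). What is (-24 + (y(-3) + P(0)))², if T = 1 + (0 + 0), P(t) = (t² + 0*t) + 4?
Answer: 2025/4 ≈ 506.25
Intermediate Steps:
P(t) = 4 + t² (P(t) = (t² + 0) + 4 = t² + 4 = 4 + t²)
T = 1 (T = 1 + 0 = 1)
y(g) = -2 + 1/(1 + g) (y(g) = -2 + 1/(g + 1) = -2 + 1/(1 + g))
(-24 + (y(-3) + P(0)))² = (-24 + ((-1 - 2*(-3))/(1 - 3) + (4 + 0²)))² = (-24 + ((-1 + 6)/(-2) + (4 + 0)))² = (-24 + (-½*5 + 4))² = (-24 + (-5/2 + 4))² = (-24 + 3/2)² = (-45/2)² = 2025/4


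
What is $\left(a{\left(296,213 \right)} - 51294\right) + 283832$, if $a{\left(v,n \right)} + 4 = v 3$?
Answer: $233422$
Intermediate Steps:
$a{\left(v,n \right)} = -4 + 3 v$ ($a{\left(v,n \right)} = -4 + v 3 = -4 + 3 v$)
$\left(a{\left(296,213 \right)} - 51294\right) + 283832 = \left(\left(-4 + 3 \cdot 296\right) - 51294\right) + 283832 = \left(\left(-4 + 888\right) - 51294\right) + 283832 = \left(884 - 51294\right) + 283832 = -50410 + 283832 = 233422$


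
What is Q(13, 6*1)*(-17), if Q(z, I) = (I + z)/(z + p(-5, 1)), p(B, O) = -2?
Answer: -323/11 ≈ -29.364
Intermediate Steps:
Q(z, I) = (I + z)/(-2 + z) (Q(z, I) = (I + z)/(z - 2) = (I + z)/(-2 + z))
Q(13, 6*1)*(-17) = ((6*1 + 13)/(-2 + 13))*(-17) = ((6 + 13)/11)*(-17) = ((1/11)*19)*(-17) = (19/11)*(-17) = -323/11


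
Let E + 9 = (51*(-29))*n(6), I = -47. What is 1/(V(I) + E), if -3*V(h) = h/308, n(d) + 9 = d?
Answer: 924/4091519 ≈ 0.00022583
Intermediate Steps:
n(d) = -9 + d
E = 4428 (E = -9 + (51*(-29))*(-9 + 6) = -9 - 1479*(-3) = -9 + 4437 = 4428)
V(h) = -h/924 (V(h) = -h/(3*308) = -h/924)
1/(V(I) + E) = 1/(-1/924*(-47) + 4428) = 1/(47/924 + 4428) = 1/(4091519/924) = 924/4091519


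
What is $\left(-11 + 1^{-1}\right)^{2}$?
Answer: $100$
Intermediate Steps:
$\left(-11 + 1^{-1}\right)^{2} = \left(-11 + 1\right)^{2} = \left(-10\right)^{2} = 100$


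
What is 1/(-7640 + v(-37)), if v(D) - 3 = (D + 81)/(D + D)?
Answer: -37/282591 ≈ -0.00013093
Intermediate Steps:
v(D) = 3 + (81 + D)/(2*D) (v(D) = 3 + (D + 81)/(D + D) = 3 + (81 + D)/((2*D)) = 3 + (81 + D)*(1/(2*D)) = 3 + (81 + D)/(2*D))
1/(-7640 + v(-37)) = 1/(-7640 + (1/2)*(81 + 7*(-37))/(-37)) = 1/(-7640 + (1/2)*(-1/37)*(81 - 259)) = 1/(-7640 + (1/2)*(-1/37)*(-178)) = 1/(-7640 + 89/37) = 1/(-282591/37) = -37/282591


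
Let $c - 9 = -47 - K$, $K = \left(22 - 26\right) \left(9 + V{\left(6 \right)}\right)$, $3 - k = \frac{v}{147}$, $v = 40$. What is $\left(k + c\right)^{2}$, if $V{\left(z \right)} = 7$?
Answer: $\frac{17833729}{21609} \approx 825.29$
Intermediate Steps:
$k = \frac{401}{147}$ ($k = 3 - \frac{40}{147} = \frac{401}{147} \approx 2.7279$)
$K = -64$ ($K = \left(22 - 26\right) \left(9 + 7\right) = \left(-4\right) 16 = -64$)
$c = 26$ ($c = 9 - -17 = 9 + \left(-47 + 64\right) = 9 + 17 = 26$)
$\left(k + c\right)^{2} = \left(\frac{401}{147} + 26\right)^{2} = \left(\frac{4223}{147}\right)^{2} = \frac{17833729}{21609}$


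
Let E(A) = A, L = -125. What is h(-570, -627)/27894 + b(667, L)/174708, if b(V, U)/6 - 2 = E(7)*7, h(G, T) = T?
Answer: -467622/22561597 ≈ -0.020726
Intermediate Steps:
b(V, U) = 306 (b(V, U) = 12 + 6*(7*7) = 12 + 6*49 = 12 + 294 = 306)
h(-570, -627)/27894 + b(667, L)/174708 = -627/27894 + 306/174708 = -627*1/27894 + 306*(1/174708) = -209/9298 + 17/9706 = -467622/22561597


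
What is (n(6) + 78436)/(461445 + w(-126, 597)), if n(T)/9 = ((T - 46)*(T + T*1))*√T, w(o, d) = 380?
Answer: 78436/461825 - 864*√6/92365 ≈ 0.14693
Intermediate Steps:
n(T) = 18*T^(3/2)*(-46 + T) (n(T) = 9*(((T - 46)*(T + T*1))*√T) = 9*(((-46 + T)*(T + T))*√T) = 9*(((-46 + T)*(2*T))*√T) = 9*((2*T*(-46 + T))*√T) = 9*(2*T^(3/2)*(-46 + T)) = 18*T^(3/2)*(-46 + T))
(n(6) + 78436)/(461445 + w(-126, 597)) = (18*6^(3/2)*(-46 + 6) + 78436)/(461445 + 380) = (18*(6*√6)*(-40) + 78436)/461825 = (-4320*√6 + 78436)*(1/461825) = (78436 - 4320*√6)*(1/461825) = 78436/461825 - 864*√6/92365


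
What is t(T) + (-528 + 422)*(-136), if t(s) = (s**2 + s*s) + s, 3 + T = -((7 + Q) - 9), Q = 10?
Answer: 14647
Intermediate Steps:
T = -11 (T = -3 - ((7 + 10) - 9) = -3 - (17 - 9) = -3 - 1*8 = -3 - 8 = -11)
t(s) = s + 2*s**2 (t(s) = (s**2 + s**2) + s = 2*s**2 + s = s + 2*s**2)
t(T) + (-528 + 422)*(-136) = -11*(1 + 2*(-11)) + (-528 + 422)*(-136) = -11*(1 - 22) - 106*(-136) = -11*(-21) + 14416 = 231 + 14416 = 14647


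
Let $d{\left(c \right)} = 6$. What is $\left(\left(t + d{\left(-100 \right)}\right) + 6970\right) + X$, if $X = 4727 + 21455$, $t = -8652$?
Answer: $24506$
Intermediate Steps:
$X = 26182$
$\left(\left(t + d{\left(-100 \right)}\right) + 6970\right) + X = \left(\left(-8652 + 6\right) + 6970\right) + 26182 = \left(-8646 + 6970\right) + 26182 = -1676 + 26182 = 24506$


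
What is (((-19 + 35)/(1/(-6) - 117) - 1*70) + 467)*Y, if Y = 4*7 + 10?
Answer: 557990/37 ≈ 15081.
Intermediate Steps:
Y = 38 (Y = 28 + 10 = 38)
(((-19 + 35)/(1/(-6) - 117) - 1*70) + 467)*Y = (((-19 + 35)/(1/(-6) - 117) - 1*70) + 467)*38 = ((16/(-1/6 - 117) - 70) + 467)*38 = ((16/(-703/6) - 70) + 467)*38 = ((16*(-6/703) - 70) + 467)*38 = ((-96/703 - 70) + 467)*38 = (-49306/703 + 467)*38 = (278995/703)*38 = 557990/37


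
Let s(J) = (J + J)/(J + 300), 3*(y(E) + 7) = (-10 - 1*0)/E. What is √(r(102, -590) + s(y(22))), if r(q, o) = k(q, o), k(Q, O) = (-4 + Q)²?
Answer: √3503675046/604 ≈ 98.000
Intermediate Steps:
r(q, o) = (-4 + q)²
y(E) = -7 - 10/(3*E) (y(E) = -7 + ((-10 - 1*0)/E)/3 = -7 + ((-10 + 0)/E)/3 = -7 + (-10/E)/3 = -7 - 10/(3*E))
s(J) = 2*J/(300 + J) (s(J) = (2*J)/(300 + J) = 2*J/(300 + J))
√(r(102, -590) + s(y(22))) = √((-4 + 102)² + 2*(-7 - 10/3/22)/(300 + (-7 - 10/3/22))) = √(98² + 2*(-7 - 10/3*1/22)/(300 + (-7 - 10/3*1/22))) = √(9604 + 2*(-7 - 5/33)/(300 + (-7 - 5/33))) = √(9604 + 2*(-236/33)/(300 - 236/33)) = √(9604 + 2*(-236/33)/(9664/33)) = √(9604 + 2*(-236/33)*(33/9664)) = √(9604 - 59/1208) = √(11601573/1208) = √3503675046/604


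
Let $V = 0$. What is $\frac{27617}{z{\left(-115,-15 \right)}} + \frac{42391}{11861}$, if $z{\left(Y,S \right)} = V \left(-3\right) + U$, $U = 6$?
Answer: $\frac{327819583}{71166} \approx 4606.4$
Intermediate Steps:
$z{\left(Y,S \right)} = 6$ ($z{\left(Y,S \right)} = 0 \left(-3\right) + 6 = 0 + 6 = 6$)
$\frac{27617}{z{\left(-115,-15 \right)}} + \frac{42391}{11861} = \frac{27617}{6} + \frac{42391}{11861} = \frac{327819583}{71166}$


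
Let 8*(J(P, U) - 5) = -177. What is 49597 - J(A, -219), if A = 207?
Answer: 396913/8 ≈ 49614.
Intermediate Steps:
J(P, U) = -137/8 (J(P, U) = 5 + (⅛)*(-177) = 5 - 177/8 = -137/8)
49597 - J(A, -219) = 49597 - 1*(-137/8) = 49597 + 137/8 = 396913/8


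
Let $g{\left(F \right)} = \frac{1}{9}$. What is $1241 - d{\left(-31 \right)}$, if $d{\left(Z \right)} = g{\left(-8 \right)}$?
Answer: $\frac{11168}{9} \approx 1240.9$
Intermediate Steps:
$g{\left(F \right)} = \frac{1}{9}$
$d{\left(Z \right)} = \frac{1}{9}$
$1241 - d{\left(-31 \right)} = 1241 - \frac{1}{9} = \frac{11168}{9}$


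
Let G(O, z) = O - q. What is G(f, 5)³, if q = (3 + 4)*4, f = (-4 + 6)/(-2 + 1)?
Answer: -27000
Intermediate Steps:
f = -2 (f = 2/(-1) = 2*(-1) = -2)
q = 28 (q = 7*4 = 28)
G(O, z) = -28 + O (G(O, z) = O - 1*28 = O - 28 = -28 + O)
G(f, 5)³ = (-28 - 2)³ = (-30)³ = -27000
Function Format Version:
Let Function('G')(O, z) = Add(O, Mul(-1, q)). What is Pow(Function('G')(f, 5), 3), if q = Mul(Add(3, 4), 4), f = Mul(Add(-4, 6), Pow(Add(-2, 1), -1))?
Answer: -27000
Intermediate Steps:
f = -2 (f = Mul(2, Pow(-1, -1)) = Mul(2, -1) = -2)
q = 28 (q = Mul(7, 4) = 28)
Function('G')(O, z) = Add(-28, O) (Function('G')(O, z) = Add(O, Mul(-1, 28)) = Add(O, -28) = Add(-28, O))
Pow(Function('G')(f, 5), 3) = Pow(Add(-28, -2), 3) = Pow(-30, 3) = -27000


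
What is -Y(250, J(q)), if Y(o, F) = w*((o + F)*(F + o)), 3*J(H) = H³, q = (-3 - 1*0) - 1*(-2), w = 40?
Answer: -22440040/9 ≈ -2.4933e+6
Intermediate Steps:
q = -1 (q = (-3 + 0) + 2 = -3 + 2 = -1)
J(H) = H³/3
Y(o, F) = 40*(F + o)² (Y(o, F) = 40*((o + F)*(F + o)) = 40*((F + o)*(F + o)) = 40*(F + o)²)
-Y(250, J(q)) = -40*((⅓)*(-1)³ + 250)² = -40*((⅓)*(-1) + 250)² = -40*(-⅓ + 250)² = -40*(749/3)² = -40*561001/9 = -1*22440040/9 = -22440040/9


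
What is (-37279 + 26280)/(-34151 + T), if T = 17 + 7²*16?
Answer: 10999/33350 ≈ 0.32980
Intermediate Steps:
T = 801 (T = 17 + 49*16 = 17 + 784 = 801)
(-37279 + 26280)/(-34151 + T) = (-37279 + 26280)/(-34151 + 801) = -10999/(-33350) = -10999*(-1/33350) = 10999/33350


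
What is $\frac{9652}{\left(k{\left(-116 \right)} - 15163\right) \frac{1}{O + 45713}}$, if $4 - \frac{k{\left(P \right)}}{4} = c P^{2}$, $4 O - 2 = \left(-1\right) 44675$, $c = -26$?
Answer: $\frac{333425927}{1384277} \approx 240.87$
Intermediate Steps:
$O = - \frac{44673}{4}$ ($O = \frac{1}{2} + \frac{\left(-1\right) 44675}{4} = \frac{1}{2} + \frac{1}{4} \left(-44675\right) = \frac{1}{2} - \frac{44675}{4} = - \frac{44673}{4} \approx -11168.0$)
$k{\left(P \right)} = 16 + 104 P^{2}$ ($k{\left(P \right)} = 16 - 4 \left(- 26 P^{2}\right) = 16 + 104 P^{2}$)
$\frac{9652}{\left(k{\left(-116 \right)} - 15163\right) \frac{1}{O + 45713}} = \frac{9652}{\left(\left(16 + 104 \left(-116\right)^{2}\right) - 15163\right) \frac{1}{- \frac{44673}{4} + 45713}} = \frac{9652}{\left(\left(16 + 104 \cdot 13456\right) - 15163\right) \frac{1}{\frac{138179}{4}}} = \frac{9652}{\left(\left(16 + 1399424\right) - 15163\right) \frac{4}{138179}} = \frac{9652}{\left(1399440 - 15163\right) \frac{4}{138179}} = \frac{9652}{1384277 \cdot \frac{4}{138179}} = \frac{9652}{\frac{5537108}{138179}} = 9652 \cdot \frac{138179}{5537108} = \frac{333425927}{1384277}$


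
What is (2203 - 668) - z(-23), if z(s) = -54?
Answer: 1589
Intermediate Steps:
(2203 - 668) - z(-23) = (2203 - 668) - 1*(-54) = 1535 + 54 = 1589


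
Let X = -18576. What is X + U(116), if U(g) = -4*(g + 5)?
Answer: -19060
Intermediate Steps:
U(g) = -20 - 4*g (U(g) = -4*(5 + g) = -20 - 4*g)
X + U(116) = -18576 + (-20 - 4*116) = -18576 + (-20 - 464) = -18576 - 484 = -19060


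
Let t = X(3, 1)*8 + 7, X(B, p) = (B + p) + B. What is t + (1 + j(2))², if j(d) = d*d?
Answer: 88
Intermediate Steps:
X(B, p) = p + 2*B
j(d) = d²
t = 63 (t = (1 + 2*3)*8 + 7 = (1 + 6)*8 + 7 = 7*8 + 7 = 56 + 7 = 63)
t + (1 + j(2))² = 63 + (1 + 2²)² = 63 + (1 + 4)² = 63 + 5² = 63 + 25 = 88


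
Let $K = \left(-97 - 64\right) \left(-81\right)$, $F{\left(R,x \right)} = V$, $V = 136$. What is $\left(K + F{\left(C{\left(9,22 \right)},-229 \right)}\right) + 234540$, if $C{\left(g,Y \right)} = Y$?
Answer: $247717$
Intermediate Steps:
$F{\left(R,x \right)} = 136$
$K = 13041$ ($K = \left(-161\right) \left(-81\right) = 13041$)
$\left(K + F{\left(C{\left(9,22 \right)},-229 \right)}\right) + 234540 = \left(13041 + 136\right) + 234540 = 13177 + 234540 = 247717$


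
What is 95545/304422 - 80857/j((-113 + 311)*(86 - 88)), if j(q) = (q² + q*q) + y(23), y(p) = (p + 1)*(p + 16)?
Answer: 906791651/15960236616 ≈ 0.056816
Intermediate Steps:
y(p) = (1 + p)*(16 + p)
j(q) = 936 + 2*q² (j(q) = (q² + q*q) + (16 + 23² + 17*23) = (q² + q²) + (16 + 529 + 391) = 2*q² + 936 = 936 + 2*q²)
95545/304422 - 80857/j((-113 + 311)*(86 - 88)) = 95545/304422 - 80857/(936 + 2*((-113 + 311)*(86 - 88))²) = 95545*(1/304422) - 80857/(936 + 2*(198*(-2))²) = 95545/304422 - 80857/(936 + 2*(-396)²) = 95545/304422 - 80857/(936 + 2*156816) = 95545/304422 - 80857/(936 + 313632) = 95545/304422 - 80857/314568 = 906791651/15960236616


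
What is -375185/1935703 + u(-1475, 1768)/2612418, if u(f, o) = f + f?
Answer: -492925185590/2528432679927 ≈ -0.19495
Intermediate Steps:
u(f, o) = 2*f
-375185/1935703 + u(-1475, 1768)/2612418 = -375185/1935703 + (2*(-1475))/2612418 = -375185*1/1935703 - 2950*1/2612418 = -375185/1935703 - 1475/1306209 = -492925185590/2528432679927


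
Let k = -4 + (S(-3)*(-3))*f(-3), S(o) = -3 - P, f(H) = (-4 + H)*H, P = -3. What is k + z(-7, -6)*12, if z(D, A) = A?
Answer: -76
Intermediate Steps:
f(H) = H*(-4 + H)
S(o) = 0 (S(o) = -3 - 1*(-3) = -3 + 3 = 0)
k = -4 (k = -4 + (0*(-3))*(-3*(-4 - 3)) = -4 + 0*(-3*(-7)) = -4 + 0*21 = -4 + 0 = -4)
k + z(-7, -6)*12 = -4 - 6*12 = -4 - 72 = -76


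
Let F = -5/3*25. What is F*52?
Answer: -6500/3 ≈ -2166.7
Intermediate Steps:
F = -125/3 (F = -5*1/3*25 = -5/3*25 = -125/3 ≈ -41.667)
F*52 = -125/3*52 = -6500/3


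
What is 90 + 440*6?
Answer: 2730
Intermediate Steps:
90 + 440*6 = 90 + 2640 = 2730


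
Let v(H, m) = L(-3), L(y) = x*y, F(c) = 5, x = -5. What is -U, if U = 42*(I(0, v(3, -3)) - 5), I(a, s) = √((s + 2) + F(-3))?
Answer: 210 - 42*√22 ≈ 13.003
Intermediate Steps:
L(y) = -5*y
v(H, m) = 15 (v(H, m) = -5*(-3) = 15)
I(a, s) = √(7 + s) (I(a, s) = √((s + 2) + 5) = √((2 + s) + 5) = √(7 + s))
U = -210 + 42*√22 (U = 42*(√(7 + 15) - 5) = 42*(√22 - 5) = 42*(-5 + √22) = -210 + 42*√22 ≈ -13.003)
-U = -(-210 + 42*√22) = 210 - 42*√22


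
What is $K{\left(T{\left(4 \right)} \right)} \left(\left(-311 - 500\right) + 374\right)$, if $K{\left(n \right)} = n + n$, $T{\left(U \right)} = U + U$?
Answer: $-6992$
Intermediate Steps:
$T{\left(U \right)} = 2 U$
$K{\left(n \right)} = 2 n$
$K{\left(T{\left(4 \right)} \right)} \left(\left(-311 - 500\right) + 374\right) = 2 \cdot 2 \cdot 4 \left(\left(-311 - 500\right) + 374\right) = 2 \cdot 8 \left(-811 + 374\right) = 16 \left(-437\right) = -6992$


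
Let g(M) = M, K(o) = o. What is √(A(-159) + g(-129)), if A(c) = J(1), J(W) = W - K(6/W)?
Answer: I*√134 ≈ 11.576*I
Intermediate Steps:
J(W) = W - 6/W
A(c) = -5 (A(c) = 1 - 6/1 = 1 - 6*1 = 1 - 6 = -5)
√(A(-159) + g(-129)) = √(-5 - 129) = √(-134) = I*√134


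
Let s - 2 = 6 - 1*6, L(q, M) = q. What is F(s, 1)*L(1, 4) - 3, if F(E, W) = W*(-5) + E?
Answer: -6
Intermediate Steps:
s = 2 (s = 2 + (6 - 1*6) = 2 + (6 - 6) = 2 + 0 = 2)
F(E, W) = E - 5*W (F(E, W) = -5*W + E = E - 5*W)
F(s, 1)*L(1, 4) - 3 = (2 - 5*1)*1 - 3 = (2 - 5)*1 - 3 = -3*1 - 3 = -3 - 3 = -6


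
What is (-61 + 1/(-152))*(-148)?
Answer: 343101/38 ≈ 9029.0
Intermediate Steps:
(-61 + 1/(-152))*(-148) = (-61 - 1/152)*(-148) = -9273/152*(-148) = 343101/38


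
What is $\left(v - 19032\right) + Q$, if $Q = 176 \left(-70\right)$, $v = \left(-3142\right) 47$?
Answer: $-179026$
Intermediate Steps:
$v = -147674$
$Q = -12320$
$\left(v - 19032\right) + Q = \left(-147674 - 19032\right) - 12320 = -166706 - 12320 = -179026$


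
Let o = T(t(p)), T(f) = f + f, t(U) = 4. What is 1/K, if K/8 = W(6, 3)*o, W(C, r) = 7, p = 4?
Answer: 1/448 ≈ 0.0022321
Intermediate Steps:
T(f) = 2*f
o = 8 (o = 2*4 = 8)
K = 448 (K = 8*(7*8) = 8*56 = 448)
1/K = 1/448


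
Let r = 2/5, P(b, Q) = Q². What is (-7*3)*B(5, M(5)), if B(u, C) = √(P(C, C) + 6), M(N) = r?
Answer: -21*√154/5 ≈ -52.121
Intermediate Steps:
r = ⅖ (r = 2*(⅕) = ⅖ ≈ 0.40000)
M(N) = ⅖
B(u, C) = √(6 + C²) (B(u, C) = √(C² + 6) = √(6 + C²))
(-7*3)*B(5, M(5)) = (-7*3)*√(6 + (⅖)²) = -21*√(6 + 4/25) = -21*√154/5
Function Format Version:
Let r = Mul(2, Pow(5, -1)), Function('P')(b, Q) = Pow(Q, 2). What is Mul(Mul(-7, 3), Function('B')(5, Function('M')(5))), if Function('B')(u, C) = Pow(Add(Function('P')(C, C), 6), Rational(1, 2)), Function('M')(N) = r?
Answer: Mul(Rational(-21, 5), Pow(154, Rational(1, 2))) ≈ -52.121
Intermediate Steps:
r = Rational(2, 5) (r = Mul(2, Rational(1, 5)) = Rational(2, 5) ≈ 0.40000)
Function('M')(N) = Rational(2, 5)
Function('B')(u, C) = Pow(Add(6, Pow(C, 2)), Rational(1, 2)) (Function('B')(u, C) = Pow(Add(Pow(C, 2), 6), Rational(1, 2)) = Pow(Add(6, Pow(C, 2)), Rational(1, 2)))
Mul(Mul(-7, 3), Function('B')(5, Function('M')(5))) = Mul(Mul(-7, 3), Pow(Add(6, Pow(Rational(2, 5), 2)), Rational(1, 2))) = Mul(-21, Pow(Add(6, Rational(4, 25)), Rational(1, 2))) = Mul(-21, Pow(Rational(154, 25), Rational(1, 2))) = Mul(-21, Mul(Rational(1, 5), Pow(154, Rational(1, 2)))) = Mul(Rational(-21, 5), Pow(154, Rational(1, 2)))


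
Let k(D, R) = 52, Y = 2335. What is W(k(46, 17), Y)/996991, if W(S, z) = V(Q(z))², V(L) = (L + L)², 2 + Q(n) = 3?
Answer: 16/996991 ≈ 1.6048e-5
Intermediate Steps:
Q(n) = 1 (Q(n) = -2 + 3 = 1)
V(L) = 4*L² (V(L) = (2*L)² = 4*L²)
W(S, z) = 16 (W(S, z) = (4*1²)² = (4*1)² = 4² = 16)
W(k(46, 17), Y)/996991 = 16/996991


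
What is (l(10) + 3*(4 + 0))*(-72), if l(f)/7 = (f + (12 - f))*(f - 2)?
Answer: -49248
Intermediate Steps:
l(f) = -168 + 84*f (l(f) = 7*((f + (12 - f))*(f - 2)) = 7*(12*(-2 + f)) = 7*(-24 + 12*f) = -168 + 84*f)
(l(10) + 3*(4 + 0))*(-72) = ((-168 + 84*10) + 3*(4 + 0))*(-72) = ((-168 + 840) + 3*4)*(-72) = (672 + 12)*(-72) = 684*(-72) = -49248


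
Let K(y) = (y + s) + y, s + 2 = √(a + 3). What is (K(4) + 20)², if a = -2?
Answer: 729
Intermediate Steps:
s = -1 (s = -2 + √(-2 + 3) = -2 + √1 = -2 + 1 = -1)
K(y) = -1 + 2*y (K(y) = (y - 1) + y = (-1 + y) + y = -1 + 2*y)
(K(4) + 20)² = ((-1 + 2*4) + 20)² = ((-1 + 8) + 20)² = (7 + 20)² = 27² = 729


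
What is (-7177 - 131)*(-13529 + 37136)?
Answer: -172519956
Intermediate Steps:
(-7177 - 131)*(-13529 + 37136) = -7308*23607 = -172519956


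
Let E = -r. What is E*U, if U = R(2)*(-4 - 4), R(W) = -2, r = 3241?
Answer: -51856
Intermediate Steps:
E = -3241 (E = -1*3241 = -3241)
U = 16 (U = -2*(-4 - 4) = -2*(-8) = 16)
E*U = -3241*16 = -51856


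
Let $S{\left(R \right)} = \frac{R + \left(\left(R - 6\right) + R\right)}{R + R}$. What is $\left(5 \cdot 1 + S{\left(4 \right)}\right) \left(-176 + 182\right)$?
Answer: $\frac{69}{2} \approx 34.5$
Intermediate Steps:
$S{\left(R \right)} = \frac{-6 + 3 R}{2 R}$ ($S{\left(R \right)} = \frac{R + \left(\left(R - 6\right) + R\right)}{2 R} = \left(R + \left(\left(-6 + R\right) + R\right)\right) \frac{1}{2 R} = \left(R + \left(-6 + 2 R\right)\right) \frac{1}{2 R} = \left(-6 + 3 R\right) \frac{1}{2 R} = \frac{-6 + 3 R}{2 R}$)
$\left(5 \cdot 1 + S{\left(4 \right)}\right) \left(-176 + 182\right) = \left(5 \cdot 1 + \left(\frac{3}{2} - \frac{3}{4}\right)\right) \left(-176 + 182\right) = \left(5 + \left(\frac{3}{2} - \frac{3}{4}\right)\right) 6 = \left(5 + \frac{3}{4}\right) 6 = \frac{23}{4} \cdot 6 = \frac{69}{2}$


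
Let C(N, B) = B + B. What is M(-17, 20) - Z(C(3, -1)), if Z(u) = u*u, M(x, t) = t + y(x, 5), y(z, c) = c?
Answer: 21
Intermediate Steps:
C(N, B) = 2*B
M(x, t) = 5 + t (M(x, t) = t + 5 = 5 + t)
Z(u) = u²
M(-17, 20) - Z(C(3, -1)) = (5 + 20) - (2*(-1))² = 25 - 1*(-2)² = 25 - 1*4 = 25 - 4 = 21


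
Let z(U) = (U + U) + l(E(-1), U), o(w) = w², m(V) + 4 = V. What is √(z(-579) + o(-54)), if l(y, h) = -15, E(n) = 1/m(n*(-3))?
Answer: √1743 ≈ 41.749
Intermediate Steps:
m(V) = -4 + V
E(n) = 1/(-4 - 3*n) (E(n) = 1/(-4 + n*(-3)) = 1/(-4 - 3*n))
z(U) = -15 + 2*U (z(U) = (U + U) - 15 = 2*U - 15 = -15 + 2*U)
√(z(-579) + o(-54)) = √((-15 + 2*(-579)) + (-54)²) = √((-15 - 1158) + 2916) = √(-1173 + 2916) = √1743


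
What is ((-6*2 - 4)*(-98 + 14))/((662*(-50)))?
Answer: -336/8275 ≈ -0.040604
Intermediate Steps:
((-6*2 - 4)*(-98 + 14))/((662*(-50))) = ((-12 - 4)*(-84))/(-33100) = -16*(-84)*(-1/33100) = 1344*(-1/33100) = -336/8275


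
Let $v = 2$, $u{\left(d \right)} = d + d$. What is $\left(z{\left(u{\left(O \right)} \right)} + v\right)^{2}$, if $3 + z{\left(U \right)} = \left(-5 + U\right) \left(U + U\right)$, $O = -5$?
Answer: $89401$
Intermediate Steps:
$u{\left(d \right)} = 2 d$
$z{\left(U \right)} = -3 + 2 U \left(-5 + U\right)$ ($z{\left(U \right)} = -3 + \left(-5 + U\right) \left(U + U\right) = -3 + \left(-5 + U\right) 2 U = -3 + 2 U \left(-5 + U\right)$)
$\left(z{\left(u{\left(O \right)} \right)} + v\right)^{2} = \left(\left(-3 - 10 \cdot 2 \left(-5\right) + 2 \left(2 \left(-5\right)\right)^{2}\right) + 2\right)^{2} = \left(\left(-3 - -100 + 2 \left(-10\right)^{2}\right) + 2\right)^{2} = \left(\left(-3 + 100 + 2 \cdot 100\right) + 2\right)^{2} = \left(\left(-3 + 100 + 200\right) + 2\right)^{2} = \left(297 + 2\right)^{2} = 299^{2} = 89401$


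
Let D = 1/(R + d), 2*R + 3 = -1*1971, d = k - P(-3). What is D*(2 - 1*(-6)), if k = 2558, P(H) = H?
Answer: 4/787 ≈ 0.0050826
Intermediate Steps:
d = 2561 (d = 2558 - 1*(-3) = 2558 + 3 = 2561)
R = -987 (R = -3/2 + (-1*1971)/2 = -3/2 + (½)*(-1971) = -3/2 - 1971/2 = -987)
D = 1/1574 (D = 1/(-987 + 2561) = 1/1574 ≈ 0.00063532)
D*(2 - 1*(-6)) = (2 - 1*(-6))/1574 = (2 + 6)/1574 = (1/1574)*8 = 4/787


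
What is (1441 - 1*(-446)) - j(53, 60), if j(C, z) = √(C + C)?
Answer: 1887 - √106 ≈ 1876.7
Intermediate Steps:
j(C, z) = √2*√C (j(C, z) = √(2*C) = √2*√C)
(1441 - 1*(-446)) - j(53, 60) = (1441 - 1*(-446)) - √2*√53 = (1441 + 446) - √106 = 1887 - √106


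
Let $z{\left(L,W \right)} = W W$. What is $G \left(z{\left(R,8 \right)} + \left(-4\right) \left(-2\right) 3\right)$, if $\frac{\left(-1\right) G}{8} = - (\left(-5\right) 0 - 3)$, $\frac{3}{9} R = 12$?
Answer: $-2112$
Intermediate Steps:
$R = 36$ ($R = 3 \cdot 12 = 36$)
$z{\left(L,W \right)} = W^{2}$
$G = -24$ ($G = - 8 \left(- (\left(-5\right) 0 - 3)\right) = - 8 \left(- (0 - 3)\right) = - 8 \left(\left(-1\right) \left(-3\right)\right) = \left(-8\right) 3 = -24$)
$G \left(z{\left(R,8 \right)} + \left(-4\right) \left(-2\right) 3\right) = - 24 \left(8^{2} + \left(-4\right) \left(-2\right) 3\right) = - 24 \left(64 + 8 \cdot 3\right) = - 24 \left(64 + 24\right) = \left(-24\right) 88 = -2112$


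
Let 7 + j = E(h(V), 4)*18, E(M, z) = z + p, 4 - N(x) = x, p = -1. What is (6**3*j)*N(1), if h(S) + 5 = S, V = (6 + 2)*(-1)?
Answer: 30456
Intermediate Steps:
N(x) = 4 - x
V = -8 (V = 8*(-1) = -8)
h(S) = -5 + S
E(M, z) = -1 + z (E(M, z) = z - 1 = -1 + z)
j = 47 (j = -7 + (-1 + 4)*18 = -7 + 3*18 = -7 + 54 = 47)
(6**3*j)*N(1) = (6**3*47)*(4 - 1*1) = (216*47)*(4 - 1) = 10152*3 = 30456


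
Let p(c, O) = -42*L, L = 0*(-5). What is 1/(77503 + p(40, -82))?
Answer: 1/77503 ≈ 1.2903e-5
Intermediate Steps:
L = 0
p(c, O) = 0 (p(c, O) = -42*0 = 0)
1/(77503 + p(40, -82)) = 1/(77503 + 0) = 1/77503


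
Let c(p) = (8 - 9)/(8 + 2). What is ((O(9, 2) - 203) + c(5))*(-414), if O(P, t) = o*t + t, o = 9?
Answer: 379017/5 ≈ 75803.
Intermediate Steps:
O(P, t) = 10*t (O(P, t) = 9*t + t = 10*t)
c(p) = -1/10
((O(9, 2) - 203) + c(5))*(-414) = ((10*2 - 203) - 1/10)*(-414) = ((20 - 203) - 1/10)*(-414) = (-183 - 1/10)*(-414) = -1831/10*(-414) = 379017/5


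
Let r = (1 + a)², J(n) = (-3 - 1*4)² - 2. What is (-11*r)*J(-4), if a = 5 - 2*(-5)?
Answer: -132352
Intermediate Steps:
a = 15 (a = 5 + 10 = 15)
J(n) = 47 (J(n) = (-3 - 4)² - 2 = (-7)² - 2 = 49 - 2 = 47)
r = 256 (r = (1 + 15)² = 16² = 256)
(-11*r)*J(-4) = -11*256*47 = -2816*47 = -132352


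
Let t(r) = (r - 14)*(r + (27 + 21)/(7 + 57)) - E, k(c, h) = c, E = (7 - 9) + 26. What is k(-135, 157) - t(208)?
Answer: -81217/2 ≈ -40609.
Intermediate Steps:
E = 24 (E = -2 + 26 = 24)
t(r) = -24 + (-14 + r)*(3/4 + r) (t(r) = (r - 14)*(r + (27 + 21)/(7 + 57)) - 1*24 = (-14 + r)*(r + 48/64) - 24 = (-14 + r)*(r + 48*(1/64)) - 24 = (-14 + r)*(r + 3/4) - 24 = (-14 + r)*(3/4 + r) - 24 = -24 + (-14 + r)*(3/4 + r))
k(-135, 157) - t(208) = -135 - (-69/2 + 208**2 - 53/4*208) = -135 - (-69/2 + 43264 - 2756) = -135 - 1*80947/2 = -135 - 80947/2 = -81217/2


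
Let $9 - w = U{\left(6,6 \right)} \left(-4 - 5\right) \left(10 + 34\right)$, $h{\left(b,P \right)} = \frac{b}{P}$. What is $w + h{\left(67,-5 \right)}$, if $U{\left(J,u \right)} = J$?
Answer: $\frac{11858}{5} \approx 2371.6$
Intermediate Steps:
$w = 2385$ ($w = 9 - 6 \left(-4 - 5\right) \left(10 + 34\right) = 9 - 6 \left(-9\right) 44 = 9 - \left(-54\right) 44 = 9 - -2376 = 9 + 2376 = 2385$)
$w + h{\left(67,-5 \right)} = 2385 + \frac{67}{-5} = 2385 + 67 \left(- \frac{1}{5}\right) = 2385 - \frac{67}{5} = \frac{11858}{5}$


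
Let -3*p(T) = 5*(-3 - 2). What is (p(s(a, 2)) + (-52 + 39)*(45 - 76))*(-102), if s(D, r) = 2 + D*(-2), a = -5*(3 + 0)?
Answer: -41956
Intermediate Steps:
a = -15 (a = -5*3 = -15)
s(D, r) = 2 - 2*D
p(T) = 25/3 (p(T) = -5*(-3 - 2)/3 = -5*(-5)/3 = -⅓*(-25) = 25/3)
(p(s(a, 2)) + (-52 + 39)*(45 - 76))*(-102) = (25/3 + (-52 + 39)*(45 - 76))*(-102) = (25/3 - 13*(-31))*(-102) = (25/3 + 403)*(-102) = (1234/3)*(-102) = -41956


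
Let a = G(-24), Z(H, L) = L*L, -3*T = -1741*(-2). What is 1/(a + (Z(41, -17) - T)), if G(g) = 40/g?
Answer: 1/1448 ≈ 0.00069061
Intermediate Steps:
T = -3482/3 (T = -(-1741)*(-2)/3 = -⅓*3482 = -3482/3 ≈ -1160.7)
Z(H, L) = L²
a = -5/3 (a = 40/(-24) = 40*(-1/24) = -5/3 ≈ -1.6667)
1/(a + (Z(41, -17) - T)) = 1/(-5/3 + ((-17)² - 1*(-3482/3))) = 1/(-5/3 + (289 + 3482/3)) = 1/(-5/3 + 4349/3) = 1/1448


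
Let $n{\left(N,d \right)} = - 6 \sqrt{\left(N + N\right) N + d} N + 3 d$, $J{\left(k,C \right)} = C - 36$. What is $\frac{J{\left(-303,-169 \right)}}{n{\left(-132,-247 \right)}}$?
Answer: $- \frac{50635}{7234470861} - \frac{18040 \sqrt{34601}}{2411490287} \approx -0.0013985$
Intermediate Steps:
$J{\left(k,C \right)} = -36 + C$
$n{\left(N,d \right)} = 3 d - 6 N \sqrt{d + 2 N^{2}}$ ($n{\left(N,d \right)} = - 6 \sqrt{2 N N + d} N + 3 d = - 6 \sqrt{2 N^{2} + d} N + 3 d = - 6 \sqrt{d + 2 N^{2}} N + 3 d = - 6 N \sqrt{d + 2 N^{2}} + 3 d = 3 d - 6 N \sqrt{d + 2 N^{2}}$)
$\frac{J{\left(-303,-169 \right)}}{n{\left(-132,-247 \right)}} = \frac{-36 - 169}{3 \left(-247\right) - - 792 \sqrt{-247 + 2 \left(-132\right)^{2}}} = - \frac{205}{-741 - - 792 \sqrt{-247 + 2 \cdot 17424}} = - \frac{205}{-741 - - 792 \sqrt{-247 + 34848}} = - \frac{205}{-741 - - 792 \sqrt{34601}} = - \frac{205}{-741 + 792 \sqrt{34601}}$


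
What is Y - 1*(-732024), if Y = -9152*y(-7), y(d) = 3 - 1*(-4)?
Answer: 667960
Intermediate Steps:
y(d) = 7 (y(d) = 3 + 4 = 7)
Y = -64064 (Y = -9152*7 = -64064)
Y - 1*(-732024) = -64064 - 1*(-732024) = -64064 + 732024 = 667960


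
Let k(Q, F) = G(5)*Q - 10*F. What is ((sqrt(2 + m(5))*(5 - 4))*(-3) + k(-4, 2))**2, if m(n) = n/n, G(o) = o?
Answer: 1627 + 240*sqrt(3) ≈ 2042.7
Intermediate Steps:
m(n) = 1
k(Q, F) = -10*F + 5*Q (k(Q, F) = 5*Q - 10*F = -10*F + 5*Q)
((sqrt(2 + m(5))*(5 - 4))*(-3) + k(-4, 2))**2 = ((sqrt(2 + 1)*(5 - 4))*(-3) + (-10*2 + 5*(-4)))**2 = ((sqrt(3)*1)*(-3) + (-20 - 20))**2 = (sqrt(3)*(-3) - 40)**2 = (-3*sqrt(3) - 40)**2 = (-40 - 3*sqrt(3))**2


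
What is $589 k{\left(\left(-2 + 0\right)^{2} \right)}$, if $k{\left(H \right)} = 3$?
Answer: $1767$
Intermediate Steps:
$589 k{\left(\left(-2 + 0\right)^{2} \right)} = 589 \cdot 3 = 1767$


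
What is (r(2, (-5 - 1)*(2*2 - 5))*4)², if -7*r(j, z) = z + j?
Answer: 1024/49 ≈ 20.898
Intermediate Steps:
r(j, z) = -j/7 - z/7 (r(j, z) = -(z + j)/7 = -(j + z)/7 = -j/7 - z/7)
(r(2, (-5 - 1)*(2*2 - 5))*4)² = ((-⅐*2 - (-5 - 1)*(2*2 - 5)/7)*4)² = ((-2/7 - (-6)*(4 - 5)/7)*4)² = ((-2/7 - (-6)*(-1)/7)*4)² = ((-2/7 - ⅐*6)*4)² = ((-2/7 - 6/7)*4)² = (-8/7*4)² = (-32/7)² = 1024/49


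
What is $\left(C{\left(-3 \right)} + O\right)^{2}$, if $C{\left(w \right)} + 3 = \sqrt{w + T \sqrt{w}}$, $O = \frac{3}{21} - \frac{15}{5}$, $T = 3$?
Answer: $\frac{\left(41 - 7 \sqrt{3} \sqrt{-1 + i \sqrt{3}}\right)^{2}}{49} \approx 16.959 - 19.654 i$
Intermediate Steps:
$O = - \frac{20}{7}$ ($O = 3 \cdot \frac{1}{21} - 3 = \frac{1}{7} - 3 = - \frac{20}{7} \approx -2.8571$)
$C{\left(w \right)} = -3 + \sqrt{w + 3 \sqrt{w}}$
$\left(C{\left(-3 \right)} + O\right)^{2} = \left(\left(-3 + \sqrt{-3 + 3 \sqrt{-3}}\right) - \frac{20}{7}\right)^{2} = \left(\left(-3 + \sqrt{-3 + 3 i \sqrt{3}}\right) - \frac{20}{7}\right)^{2} = \left(- \frac{41}{7} + \sqrt{-3 + 3 i \sqrt{3}}\right)^{2}$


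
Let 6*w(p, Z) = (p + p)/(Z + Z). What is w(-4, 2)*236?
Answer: -236/3 ≈ -78.667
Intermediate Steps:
w(p, Z) = p/(6*Z) (w(p, Z) = ((p + p)/(Z + Z))/6 = ((2*p)/((2*Z)))/6 = ((2*p)*(1/(2*Z)))/6 = (p/Z)/6 = p/(6*Z))
w(-4, 2)*236 = ((⅙)*(-4)/2)*236 = ((⅙)*(-4)*(½))*236 = -⅓*236 = -236/3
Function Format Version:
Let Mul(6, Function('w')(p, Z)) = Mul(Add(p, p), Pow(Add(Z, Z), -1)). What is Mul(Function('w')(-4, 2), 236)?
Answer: Rational(-236, 3) ≈ -78.667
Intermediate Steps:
Function('w')(p, Z) = Mul(Rational(1, 6), p, Pow(Z, -1)) (Function('w')(p, Z) = Mul(Rational(1, 6), Mul(Add(p, p), Pow(Add(Z, Z), -1))) = Mul(Rational(1, 6), Mul(Mul(2, p), Pow(Mul(2, Z), -1))) = Mul(Rational(1, 6), Mul(Mul(2, p), Mul(Rational(1, 2), Pow(Z, -1)))) = Mul(Rational(1, 6), Mul(p, Pow(Z, -1))) = Mul(Rational(1, 6), p, Pow(Z, -1)))
Mul(Function('w')(-4, 2), 236) = Mul(Mul(Rational(1, 6), -4, Pow(2, -1)), 236) = Mul(Mul(Rational(1, 6), -4, Rational(1, 2)), 236) = Mul(Rational(-1, 3), 236) = Rational(-236, 3)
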